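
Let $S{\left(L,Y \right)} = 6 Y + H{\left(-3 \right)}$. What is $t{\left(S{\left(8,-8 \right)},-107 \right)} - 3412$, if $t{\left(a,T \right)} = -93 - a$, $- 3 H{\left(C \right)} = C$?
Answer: $-3458$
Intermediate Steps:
$H{\left(C \right)} = - \frac{C}{3}$
$S{\left(L,Y \right)} = 1 + 6 Y$ ($S{\left(L,Y \right)} = 6 Y - -1 = 6 Y + 1 = 1 + 6 Y$)
$t{\left(S{\left(8,-8 \right)},-107 \right)} - 3412 = \left(-93 - \left(1 + 6 \left(-8\right)\right)\right) - 3412 = \left(-93 - \left(1 - 48\right)\right) - 3412 = \left(-93 - -47\right) - 3412 = \left(-93 + 47\right) - 3412 = -46 - 3412 = -3458$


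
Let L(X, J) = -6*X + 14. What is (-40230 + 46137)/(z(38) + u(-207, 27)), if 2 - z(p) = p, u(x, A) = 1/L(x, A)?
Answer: -7419192/45215 ≈ -164.09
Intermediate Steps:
L(X, J) = 14 - 6*X
u(x, A) = 1/(14 - 6*x)
z(p) = 2 - p
(-40230 + 46137)/(z(38) + u(-207, 27)) = (-40230 + 46137)/((2 - 1*38) - 1/(-14 + 6*(-207))) = 5907/((2 - 38) - 1/(-14 - 1242)) = 5907/(-36 - 1/(-1256)) = 5907/(-36 - 1*(-1/1256)) = 5907/(-36 + 1/1256) = 5907/(-45215/1256) = 5907*(-1256/45215) = -7419192/45215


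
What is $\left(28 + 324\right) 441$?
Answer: $155232$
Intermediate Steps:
$\left(28 + 324\right) 441 = 352 \cdot 441 = 155232$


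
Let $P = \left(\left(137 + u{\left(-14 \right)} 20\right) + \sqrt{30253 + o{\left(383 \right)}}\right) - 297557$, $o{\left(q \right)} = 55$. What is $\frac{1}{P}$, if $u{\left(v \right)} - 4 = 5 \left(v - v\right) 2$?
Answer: $- \frac{74335}{22102761323} - \frac{\sqrt{7577}}{44205522646} \approx -3.3651 \cdot 10^{-6}$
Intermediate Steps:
$u{\left(v \right)} = 4$ ($u{\left(v \right)} = 4 + 5 \left(v - v\right) 2 = 4 + 5 \cdot 0 \cdot 2 = 4 + 0 \cdot 2 = 4 + 0 = 4$)
$P = -297340 + 2 \sqrt{7577}$ ($P = \left(\left(137 + 4 \cdot 20\right) + \sqrt{30253 + 55}\right) - 297557 = \left(\left(137 + 80\right) + \sqrt{30308}\right) - 297557 = \left(217 + 2 \sqrt{7577}\right) - 297557 = -297340 + 2 \sqrt{7577} \approx -2.9717 \cdot 10^{5}$)
$\frac{1}{P} = \frac{1}{-297340 + 2 \sqrt{7577}}$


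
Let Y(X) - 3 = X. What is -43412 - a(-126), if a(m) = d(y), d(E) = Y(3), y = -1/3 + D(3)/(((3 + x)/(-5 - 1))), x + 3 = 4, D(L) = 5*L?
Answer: -43418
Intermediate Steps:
x = 1 (x = -3 + 4 = 1)
Y(X) = 3 + X
y = -137/6 (y = -1/3 + (5*3)/(((3 + 1)/(-5 - 1))) = -1*1/3 + 15/((4/(-6))) = -1/3 + 15/((4*(-1/6))) = -1/3 + 15/(-2/3) = -1/3 + 15*(-3/2) = -1/3 - 45/2 = -137/6 ≈ -22.833)
d(E) = 6 (d(E) = 3 + 3 = 6)
a(m) = 6
-43412 - a(-126) = -43412 - 1*6 = -43412 - 6 = -43418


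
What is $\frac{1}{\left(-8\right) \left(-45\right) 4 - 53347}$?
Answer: $- \frac{1}{51907} \approx -1.9265 \cdot 10^{-5}$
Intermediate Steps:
$\frac{1}{\left(-8\right) \left(-45\right) 4 - 53347} = \frac{1}{360 \cdot 4 - 53347} = \frac{1}{1440 - 53347} = \frac{1}{-51907} = - \frac{1}{51907}$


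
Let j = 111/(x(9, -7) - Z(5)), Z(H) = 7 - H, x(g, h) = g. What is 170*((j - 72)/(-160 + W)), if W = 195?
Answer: -13362/49 ≈ -272.69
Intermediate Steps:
j = 111/7 (j = 111/(9 - (7 - 1*5)) = 111/(9 - (7 - 5)) = 111/(9 - 1*2) = 111/(9 - 2) = 111/7 ≈ 15.857)
170*((j - 72)/(-160 + W)) = 170*((111/7 - 72)/(-160 + 195)) = 170*(-393/7/35) = 170*(-393/7*1/35) = 170*(-393/245) = -13362/49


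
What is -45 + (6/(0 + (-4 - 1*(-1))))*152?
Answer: -349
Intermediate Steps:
-45 + (6/(0 + (-4 - 1*(-1))))*152 = -45 + (6/(0 + (-4 + 1)))*152 = -45 + (6/(0 - 3))*152 = -45 + (6/(-3))*152 = -45 + (6*(-1/3))*152 = -45 - 2*152 = -45 - 304 = -349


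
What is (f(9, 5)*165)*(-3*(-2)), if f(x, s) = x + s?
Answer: 13860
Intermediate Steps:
f(x, s) = s + x
(f(9, 5)*165)*(-3*(-2)) = ((5 + 9)*165)*(-3*(-2)) = (14*165)*6 = 2310*6 = 13860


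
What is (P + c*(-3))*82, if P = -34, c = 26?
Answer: -9184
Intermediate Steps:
(P + c*(-3))*82 = (-34 + 26*(-3))*82 = (-34 - 78)*82 = -112*82 = -9184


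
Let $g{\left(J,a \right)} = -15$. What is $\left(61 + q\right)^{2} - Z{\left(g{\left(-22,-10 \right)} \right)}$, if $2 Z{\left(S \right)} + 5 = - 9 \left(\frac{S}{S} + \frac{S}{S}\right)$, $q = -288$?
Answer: $\frac{103081}{2} \approx 51541.0$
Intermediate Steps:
$Z{\left(S \right)} = - \frac{23}{2}$ ($Z{\left(S \right)} = - \frac{5}{2} + \frac{\left(-9\right) \left(\frac{S}{S} + \frac{S}{S}\right)}{2} = - \frac{5}{2} + \frac{\left(-9\right) \left(1 + 1\right)}{2} = - \frac{5}{2} + \frac{\left(-9\right) 2}{2} = - \frac{5}{2} + \frac{1}{2} \left(-18\right) = - \frac{5}{2} - 9 = - \frac{23}{2}$)
$\left(61 + q\right)^{2} - Z{\left(g{\left(-22,-10 \right)} \right)} = \left(61 - 288\right)^{2} - - \frac{23}{2} = \left(-227\right)^{2} + \frac{23}{2} = 51529 + \frac{23}{2} = \frac{103081}{2}$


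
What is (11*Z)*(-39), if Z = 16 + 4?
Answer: -8580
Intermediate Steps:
Z = 20
(11*Z)*(-39) = (11*20)*(-39) = 220*(-39) = -8580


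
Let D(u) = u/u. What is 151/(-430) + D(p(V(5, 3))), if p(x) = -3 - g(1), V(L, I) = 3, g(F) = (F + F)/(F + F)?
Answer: 279/430 ≈ 0.64884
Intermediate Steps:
g(F) = 1 (g(F) = (2*F)/((2*F)) = (2*F)*(1/(2*F)) = 1)
p(x) = -4 (p(x) = -3 - 1*1 = -3 - 1 = -4)
D(u) = 1
151/(-430) + D(p(V(5, 3))) = 151/(-430) + 1 = 151*(-1/430) + 1 = -151/430 + 1 = 279/430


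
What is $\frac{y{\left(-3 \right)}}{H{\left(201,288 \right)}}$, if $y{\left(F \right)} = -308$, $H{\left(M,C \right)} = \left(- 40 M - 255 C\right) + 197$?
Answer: $\frac{308}{81283} \approx 0.0037892$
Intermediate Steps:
$H{\left(M,C \right)} = 197 - 255 C - 40 M$ ($H{\left(M,C \right)} = \left(- 255 C - 40 M\right) + 197 = 197 - 255 C - 40 M$)
$\frac{y{\left(-3 \right)}}{H{\left(201,288 \right)}} = - \frac{308}{197 - 73440 - 8040} = - \frac{308}{-81283} = \left(-308\right) \left(- \frac{1}{81283}\right) = \frac{308}{81283}$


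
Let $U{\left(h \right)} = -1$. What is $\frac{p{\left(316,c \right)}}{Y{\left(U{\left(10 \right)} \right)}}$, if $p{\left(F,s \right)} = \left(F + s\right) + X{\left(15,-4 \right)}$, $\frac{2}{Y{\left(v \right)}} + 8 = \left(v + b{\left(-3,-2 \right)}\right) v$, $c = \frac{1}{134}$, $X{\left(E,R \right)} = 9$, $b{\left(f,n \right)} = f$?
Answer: $- \frac{43551}{67} \approx -650.01$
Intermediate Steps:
$c = \frac{1}{134} \approx 0.0074627$
$Y{\left(v \right)} = \frac{2}{-8 + v \left(-3 + v\right)}$ ($Y{\left(v \right)} = \frac{2}{-8 + \left(v - 3\right) v} = \frac{2}{-8 + \left(-3 + v\right) v} = \frac{2}{-8 + v \left(-3 + v\right)}$)
$p{\left(F,s \right)} = 9 + F + s$ ($p{\left(F,s \right)} = \left(F + s\right) + 9 = 9 + F + s$)
$\frac{p{\left(316,c \right)}}{Y{\left(U{\left(10 \right)} \right)}} = \frac{9 + 316 + \frac{1}{134}}{2 \frac{1}{-8 + \left(-1\right)^{2} - -3}} = \frac{43551}{134 \frac{2}{-8 + 1 + 3}} = \frac{43551}{134 \frac{2}{-4}} = \frac{43551}{134 \cdot 2 \left(- \frac{1}{4}\right)} = \frac{43551}{134 \left(- \frac{1}{2}\right)} = \frac{43551}{134} \left(-2\right) = - \frac{43551}{67}$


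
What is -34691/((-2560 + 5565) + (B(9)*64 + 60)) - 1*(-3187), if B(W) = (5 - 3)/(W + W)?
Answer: 87805144/27649 ≈ 3175.7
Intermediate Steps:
B(W) = 1/W (B(W) = 2/((2*W)) = 2*(1/(2*W)) = 1/W)
-34691/((-2560 + 5565) + (B(9)*64 + 60)) - 1*(-3187) = -34691/((-2560 + 5565) + (64/9 + 60)) - 1*(-3187) = -34691/(3005 + ((1/9)*64 + 60)) + 3187 = -34691/(3005 + (64/9 + 60)) + 3187 = -34691/(3005 + 604/9) + 3187 = -34691/27649/9 + 3187 = -34691*9/27649 + 3187 = -312219/27649 + 3187 = 87805144/27649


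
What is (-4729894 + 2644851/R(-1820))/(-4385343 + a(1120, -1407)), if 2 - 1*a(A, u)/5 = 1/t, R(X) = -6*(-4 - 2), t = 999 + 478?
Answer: 82530492947/77725642152 ≈ 1.0618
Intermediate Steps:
t = 1477
R(X) = 36 (R(X) = -6*(-6) = 36)
a(A, u) = 14765/1477 (a(A, u) = 10 - 5/1477 = 14765/1477)
(-4729894 + 2644851/R(-1820))/(-4385343 + a(1120, -1407)) = (-4729894 + 2644851/36)/(-4385343 + 14765/1477) = (-4729894 + 2644851*(1/36))/(-6477136846/1477) = (-4729894 + 881617/12)*(-1477/6477136846) = -55877111/12*(-1477/6477136846) = 82530492947/77725642152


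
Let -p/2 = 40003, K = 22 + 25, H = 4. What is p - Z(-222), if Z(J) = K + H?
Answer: -80057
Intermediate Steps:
K = 47
p = -80006 (p = -2*40003 = -80006)
Z(J) = 51 (Z(J) = 47 + 4 = 51)
p - Z(-222) = -80006 - 1*51 = -80006 - 51 = -80057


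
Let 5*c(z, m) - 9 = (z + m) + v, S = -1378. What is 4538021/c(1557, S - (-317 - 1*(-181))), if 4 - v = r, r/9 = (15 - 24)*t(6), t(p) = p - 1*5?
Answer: 22690105/409 ≈ 55477.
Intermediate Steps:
t(p) = -5 + p (t(p) = p - 5 = -5 + p)
r = -81 (r = 9*((15 - 24)*(-5 + 6)) = 9*(-9*1) = 9*(-9) = -81)
v = 85 (v = 4 - 1*(-81) = 4 + 81 = 85)
c(z, m) = 94/5 + m/5 + z/5 (c(z, m) = 9/5 + ((z + m) + 85)/5 = 9/5 + ((m + z) + 85)/5 = 9/5 + (85 + m + z)/5 = 9/5 + (17 + m/5 + z/5) = 94/5 + m/5 + z/5)
4538021/c(1557, S - (-317 - 1*(-181))) = 4538021/(94/5 + (-1378 - (-317 - 1*(-181)))/5 + (⅕)*1557) = 4538021/(94/5 + (-1378 - (-317 + 181))/5 + 1557/5) = 4538021/(94/5 + (-1378 - 1*(-136))/5 + 1557/5) = 4538021/(94/5 + (-1378 + 136)/5 + 1557/5) = 4538021/(94/5 + (⅕)*(-1242) + 1557/5) = 4538021/(94/5 - 1242/5 + 1557/5) = 4538021/(409/5) = 4538021*(5/409) = 22690105/409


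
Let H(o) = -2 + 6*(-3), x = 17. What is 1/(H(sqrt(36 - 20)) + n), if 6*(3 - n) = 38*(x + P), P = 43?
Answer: -1/397 ≈ -0.0025189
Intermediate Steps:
H(o) = -20 (H(o) = -2 - 18 = -20)
n = -377 (n = 3 - 19*(17 + 43)/3 = 3 - 19*60/3 = 3 - 1/6*2280 = 3 - 380 = -377)
1/(H(sqrt(36 - 20)) + n) = 1/(-20 - 377) = 1/(-397) = -1/397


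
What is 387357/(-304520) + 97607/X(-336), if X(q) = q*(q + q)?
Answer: -7217353513/8594772480 ≈ -0.83974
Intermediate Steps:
X(q) = 2*q² (X(q) = q*(2*q) = 2*q²)
387357/(-304520) + 97607/X(-336) = 387357/(-304520) + 97607/((2*(-336)²)) = 387357*(-1/304520) + 97607/((2*112896)) = -387357/304520 + 97607/225792 = -7217353513/8594772480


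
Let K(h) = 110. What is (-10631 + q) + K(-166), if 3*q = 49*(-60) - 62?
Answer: -34565/3 ≈ -11522.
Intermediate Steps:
q = -3002/3 (q = (49*(-60) - 62)/3 = (-2940 - 62)/3 = (1/3)*(-3002) = -3002/3 ≈ -1000.7)
(-10631 + q) + K(-166) = (-10631 - 3002/3) + 110 = -34895/3 + 110 = -34565/3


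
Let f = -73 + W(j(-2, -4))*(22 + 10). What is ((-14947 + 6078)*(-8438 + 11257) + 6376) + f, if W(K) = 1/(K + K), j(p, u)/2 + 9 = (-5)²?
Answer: -49990815/2 ≈ -2.4995e+7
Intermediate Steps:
j(p, u) = 32 (j(p, u) = -18 + 2*(-5)² = -18 + 2*25 = -18 + 50 = 32)
W(K) = 1/(2*K)
f = -145/2 (f = -73 + ((½)/32)*(22 + 10) = -73 + ((½)*(1/32))*32 = -73 + (1/64)*32 = -73 + ½ = -145/2 ≈ -72.500)
((-14947 + 6078)*(-8438 + 11257) + 6376) + f = ((-14947 + 6078)*(-8438 + 11257) + 6376) - 145/2 = (-8869*2819 + 6376) - 145/2 = (-25001711 + 6376) - 145/2 = -24995335 - 145/2 = -49990815/2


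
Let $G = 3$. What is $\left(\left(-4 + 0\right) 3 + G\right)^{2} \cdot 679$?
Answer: $54999$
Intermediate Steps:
$\left(\left(-4 + 0\right) 3 + G\right)^{2} \cdot 679 = \left(\left(-4 + 0\right) 3 + 3\right)^{2} \cdot 679 = \left(\left(-4\right) 3 + 3\right)^{2} \cdot 679 = \left(-12 + 3\right)^{2} \cdot 679 = \left(-9\right)^{2} \cdot 679 = 81 \cdot 679 = 54999$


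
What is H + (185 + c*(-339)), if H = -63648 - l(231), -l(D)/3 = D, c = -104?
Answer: -27514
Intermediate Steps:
l(D) = -3*D
H = -62955 (H = -63648 - (-3)*231 = -63648 - 1*(-693) = -63648 + 693 = -62955)
H + (185 + c*(-339)) = -62955 + (185 - 104*(-339)) = -62955 + (185 + 35256) = -62955 + 35441 = -27514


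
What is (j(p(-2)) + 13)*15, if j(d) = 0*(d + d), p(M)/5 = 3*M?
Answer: 195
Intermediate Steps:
p(M) = 15*M (p(M) = 5*(3*M) = 15*M)
j(d) = 0 (j(d) = 0*(2*d) = 0)
(j(p(-2)) + 13)*15 = (0 + 13)*15 = 13*15 = 195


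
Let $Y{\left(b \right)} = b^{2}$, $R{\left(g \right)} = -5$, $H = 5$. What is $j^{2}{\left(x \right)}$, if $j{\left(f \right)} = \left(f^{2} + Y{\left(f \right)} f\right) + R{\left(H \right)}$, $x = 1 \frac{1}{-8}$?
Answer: $\frac{6517809}{262144} \approx 24.863$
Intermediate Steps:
$x = - \frac{1}{8}$ ($x = 1 \left(- \frac{1}{8}\right) = - \frac{1}{8} \approx -0.125$)
$j{\left(f \right)} = -5 + f^{2} + f^{3}$ ($j{\left(f \right)} = \left(f^{2} + f^{2} f\right) - 5 = \left(f^{2} + f^{3}\right) - 5 = -5 + f^{2} + f^{3}$)
$j^{2}{\left(x \right)} = \left(-5 + \left(- \frac{1}{8}\right)^{2} + \left(- \frac{1}{8}\right)^{3}\right)^{2} = \left(-5 + \frac{1}{64} - \frac{1}{512}\right)^{2} = \left(- \frac{2553}{512}\right)^{2} = \frac{6517809}{262144}$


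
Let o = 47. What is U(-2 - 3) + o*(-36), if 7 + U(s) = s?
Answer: -1704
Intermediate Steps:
U(s) = -7 + s
U(-2 - 3) + o*(-36) = (-7 + (-2 - 3)) + 47*(-36) = (-7 - 5) - 1692 = -12 - 1692 = -1704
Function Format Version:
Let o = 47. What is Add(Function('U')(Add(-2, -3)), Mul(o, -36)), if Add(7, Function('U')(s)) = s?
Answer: -1704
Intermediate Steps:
Function('U')(s) = Add(-7, s)
Add(Function('U')(Add(-2, -3)), Mul(o, -36)) = Add(Add(-7, Add(-2, -3)), Mul(47, -36)) = Add(Add(-7, -5), -1692) = Add(-12, -1692) = -1704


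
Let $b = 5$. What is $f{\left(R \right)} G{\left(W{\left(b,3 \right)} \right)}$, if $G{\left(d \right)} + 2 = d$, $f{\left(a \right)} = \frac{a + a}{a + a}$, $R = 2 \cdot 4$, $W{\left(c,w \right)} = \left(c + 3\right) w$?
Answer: $22$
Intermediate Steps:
$W{\left(c,w \right)} = w \left(3 + c\right)$ ($W{\left(c,w \right)} = \left(3 + c\right) w = w \left(3 + c\right)$)
$R = 8$
$f{\left(a \right)} = 1$ ($f{\left(a \right)} = \frac{2 a}{2 a} = 2 a \frac{1}{2 a} = 1$)
$G{\left(d \right)} = -2 + d$
$f{\left(R \right)} G{\left(W{\left(b,3 \right)} \right)} = 1 \left(-2 + 3 \left(3 + 5\right)\right) = 1 \left(-2 + 3 \cdot 8\right) = 1 \left(-2 + 24\right) = 1 \cdot 22 = 22$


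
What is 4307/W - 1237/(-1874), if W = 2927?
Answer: 11692017/5485198 ≈ 2.1316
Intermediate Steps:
4307/W - 1237/(-1874) = 4307/2927 - 1237/(-1874) = 4307*(1/2927) - 1237*(-1/1874) = 4307/2927 + 1237/1874 = 11692017/5485198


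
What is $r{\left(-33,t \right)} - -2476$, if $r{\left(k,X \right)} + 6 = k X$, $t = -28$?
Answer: $3394$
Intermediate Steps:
$r{\left(k,X \right)} = -6 + X k$ ($r{\left(k,X \right)} = -6 + k X = -6 + X k$)
$r{\left(-33,t \right)} - -2476 = \left(-6 - -924\right) - -2476 = \left(-6 + 924\right) + 2476 = 918 + 2476 = 3394$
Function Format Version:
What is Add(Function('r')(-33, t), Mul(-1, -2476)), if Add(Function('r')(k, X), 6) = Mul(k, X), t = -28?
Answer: 3394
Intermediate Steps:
Function('r')(k, X) = Add(-6, Mul(X, k)) (Function('r')(k, X) = Add(-6, Mul(k, X)) = Add(-6, Mul(X, k)))
Add(Function('r')(-33, t), Mul(-1, -2476)) = Add(Add(-6, Mul(-28, -33)), Mul(-1, -2476)) = Add(Add(-6, 924), 2476) = Add(918, 2476) = 3394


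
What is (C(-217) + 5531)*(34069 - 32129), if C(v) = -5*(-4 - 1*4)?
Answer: 10807740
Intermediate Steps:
C(v) = 40 (C(v) = -5*(-4 - 4) = -5*(-8) = 40)
(C(-217) + 5531)*(34069 - 32129) = (40 + 5531)*(34069 - 32129) = 5571*1940 = 10807740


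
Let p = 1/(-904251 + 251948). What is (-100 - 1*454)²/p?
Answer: -200202227548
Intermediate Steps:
p = -1/652303 (p = 1/(-652303) = -1/652303 ≈ -1.5330e-6)
(-100 - 1*454)²/p = (-100 - 1*454)²/(-1/652303) = (-100 - 454)²*(-652303) = (-554)²*(-652303) = 306916*(-652303) = -200202227548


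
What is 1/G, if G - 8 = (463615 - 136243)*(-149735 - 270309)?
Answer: -1/137510644360 ≈ -7.2722e-12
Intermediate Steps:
G = -137510644360 (G = 8 + (463615 - 136243)*(-149735 - 270309) = 8 + 327372*(-420044) = 8 - 137510644368 = -137510644360)
1/G = 1/(-137510644360) = -1/137510644360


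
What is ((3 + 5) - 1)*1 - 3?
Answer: 4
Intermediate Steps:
((3 + 5) - 1)*1 - 3 = (8 - 1)*1 - 3 = 7*1 - 3 = 7 - 3 = 4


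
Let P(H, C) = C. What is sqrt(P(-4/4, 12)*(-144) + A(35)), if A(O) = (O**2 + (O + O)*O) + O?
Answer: sqrt(1982) ≈ 44.520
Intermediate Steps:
A(O) = O + 3*O**2 (A(O) = (O**2 + (2*O)*O) + O = (O**2 + 2*O**2) + O = 3*O**2 + O = O + 3*O**2)
sqrt(P(-4/4, 12)*(-144) + A(35)) = sqrt(12*(-144) + 35*(1 + 3*35)) = sqrt(-1728 + 35*(1 + 105)) = sqrt(-1728 + 35*106) = sqrt(-1728 + 3710) = sqrt(1982)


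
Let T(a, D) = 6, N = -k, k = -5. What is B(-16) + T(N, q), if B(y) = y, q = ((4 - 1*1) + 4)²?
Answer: -10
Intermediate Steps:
q = 49 (q = ((4 - 1) + 4)² = (3 + 4)² = 7² = 49)
N = 5 (N = -1*(-5) = 5)
B(-16) + T(N, q) = -16 + 6 = -10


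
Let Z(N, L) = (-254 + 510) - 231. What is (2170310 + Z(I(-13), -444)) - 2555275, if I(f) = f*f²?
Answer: -384940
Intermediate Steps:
I(f) = f³
Z(N, L) = 25 (Z(N, L) = 256 - 231 = 25)
(2170310 + Z(I(-13), -444)) - 2555275 = (2170310 + 25) - 2555275 = 2170335 - 2555275 = -384940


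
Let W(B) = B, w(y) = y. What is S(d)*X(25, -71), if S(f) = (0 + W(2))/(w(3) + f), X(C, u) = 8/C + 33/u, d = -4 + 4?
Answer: -514/5325 ≈ -0.096526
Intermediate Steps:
d = 0
S(f) = 2/(3 + f) (S(f) = (0 + 2)/(3 + f) = 2/(3 + f))
S(d)*X(25, -71) = (2/(3 + 0))*(8/25 + 33/(-71)) = (2/3)*(8*(1/25) + 33*(-1/71)) = (2*(⅓))*(8/25 - 33/71) = (⅔)*(-257/1775) = -514/5325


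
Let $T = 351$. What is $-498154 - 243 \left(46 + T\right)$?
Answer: $-594625$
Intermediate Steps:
$-498154 - 243 \left(46 + T\right) = -498154 - 243 \left(46 + 351\right) = -498154 - 243 \cdot 397 = -498154 - 96471 = -594625$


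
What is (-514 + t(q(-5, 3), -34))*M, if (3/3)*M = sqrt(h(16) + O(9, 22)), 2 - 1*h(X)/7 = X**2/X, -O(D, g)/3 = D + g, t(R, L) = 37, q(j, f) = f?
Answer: -477*I*sqrt(191) ≈ -6592.3*I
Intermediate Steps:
O(D, g) = -3*D - 3*g (O(D, g) = -3*(D + g) = -3*D - 3*g)
h(X) = 14 - 7*X (h(X) = 14 - 7*X**2/X = 14 - 7*X)
M = I*sqrt(191) (M = sqrt((14 - 7*16) + (-3*9 - 3*22)) = sqrt((14 - 112) + (-27 - 66)) = sqrt(-98 - 93) = sqrt(-191) = I*sqrt(191) ≈ 13.82*I)
(-514 + t(q(-5, 3), -34))*M = (-514 + 37)*(I*sqrt(191)) = -477*I*sqrt(191)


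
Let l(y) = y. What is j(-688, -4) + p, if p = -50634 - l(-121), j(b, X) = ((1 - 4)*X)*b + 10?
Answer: -58759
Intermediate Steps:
j(b, X) = 10 - 3*X*b (j(b, X) = (-3*X)*b + 10 = -3*X*b + 10 = 10 - 3*X*b)
p = -50513 (p = -50634 - 1*(-121) = -50634 + 121 = -50513)
j(-688, -4) + p = (10 - 3*(-4)*(-688)) - 50513 = (10 - 8256) - 50513 = -8246 - 50513 = -58759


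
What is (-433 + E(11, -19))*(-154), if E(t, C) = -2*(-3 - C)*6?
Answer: 96250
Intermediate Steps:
E(t, C) = 36 + 12*C (E(t, C) = (6 + 2*C)*6 = 36 + 12*C)
(-433 + E(11, -19))*(-154) = (-433 + (36 + 12*(-19)))*(-154) = (-433 + (36 - 228))*(-154) = (-433 - 192)*(-154) = -625*(-154) = 96250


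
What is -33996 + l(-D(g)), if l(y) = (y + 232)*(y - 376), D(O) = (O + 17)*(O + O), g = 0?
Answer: -121228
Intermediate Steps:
D(O) = 2*O*(17 + O) (D(O) = (17 + O)*(2*O) = 2*O*(17 + O))
l(y) = (-376 + y)*(232 + y) (l(y) = (232 + y)*(-376 + y) = (-376 + y)*(232 + y))
-33996 + l(-D(g)) = -33996 + (-87232 + (-2*0*(17 + 0))**2 - (-144)*2*0*(17 + 0)) = -33996 + (-87232 + (-2*0*17)**2 - (-144)*2*0*17) = -33996 + (-87232 + (-1*0)**2 - (-144)*0) = -33996 + (-87232 + 0**2 - 144*0) = -33996 + (-87232 + 0 + 0) = -33996 - 87232 = -121228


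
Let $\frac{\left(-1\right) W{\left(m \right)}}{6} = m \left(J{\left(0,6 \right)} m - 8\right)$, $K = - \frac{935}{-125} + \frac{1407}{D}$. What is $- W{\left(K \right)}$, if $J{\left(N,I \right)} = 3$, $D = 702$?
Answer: $\frac{2212828489}{1901250} \approx 1163.9$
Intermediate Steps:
$K = \frac{55483}{5850}$ ($K = - \frac{935}{-125} + \frac{1407}{702} = \left(-935\right) \left(- \frac{1}{125}\right) + 1407 \cdot \frac{1}{702} = \frac{187}{25} + \frac{469}{234} = \frac{55483}{5850} \approx 9.4843$)
$W{\left(m \right)} = - 6 m \left(-8 + 3 m\right)$ ($W{\left(m \right)} = - 6 m \left(3 m - 8\right) = - 6 m \left(-8 + 3 m\right)$)
$- W{\left(K \right)} = - \frac{6 \cdot 55483 \left(8 - \frac{55483}{1950}\right)}{5850} = - \frac{6 \cdot 55483 \left(-39883\right)}{5850 \cdot 1950} = \left(-1\right) \left(- \frac{2212828489}{1901250}\right) = \frac{2212828489}{1901250}$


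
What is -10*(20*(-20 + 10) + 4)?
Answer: 1960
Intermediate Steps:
-10*(20*(-20 + 10) + 4) = -10*(20*(-10) + 4) = -10*(-200 + 4) = -10*(-196) = 1960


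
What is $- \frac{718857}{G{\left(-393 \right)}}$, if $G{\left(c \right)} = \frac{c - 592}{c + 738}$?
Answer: $\frac{49601133}{197} \approx 2.5178 \cdot 10^{5}$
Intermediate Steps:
$G{\left(c \right)} = \frac{-592 + c}{738 + c}$
$- \frac{718857}{G{\left(-393 \right)}} = - \frac{718857}{\frac{1}{738 - 393} \left(-592 - 393\right)} = - \frac{718857}{\frac{1}{345} \left(-985\right)} = - \frac{718857}{- \frac{197}{69}} = \left(-718857\right) \left(- \frac{69}{197}\right) = \frac{49601133}{197}$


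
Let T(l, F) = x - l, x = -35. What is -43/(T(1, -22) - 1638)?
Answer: 43/1674 ≈ 0.025687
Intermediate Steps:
T(l, F) = -35 - l
-43/(T(1, -22) - 1638) = -43/((-35 - 1*1) - 1638) = -43/((-35 - 1) - 1638) = -43/(-36 - 1638) = -43/(-1674) = -43*(-1/1674) = 43/1674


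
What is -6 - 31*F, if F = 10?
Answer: -316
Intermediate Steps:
-6 - 31*F = -6 - 31*10 = -6 - 310 = -316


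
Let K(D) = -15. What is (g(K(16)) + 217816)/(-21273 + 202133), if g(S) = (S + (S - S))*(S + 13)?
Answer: 108923/90430 ≈ 1.2045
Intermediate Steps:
g(S) = S*(13 + S) (g(S) = (S + 0)*(13 + S) = S*(13 + S))
(g(K(16)) + 217816)/(-21273 + 202133) = (-15*(13 - 15) + 217816)/(-21273 + 202133) = (-15*(-2) + 217816)/180860 = (30 + 217816)*(1/180860) = 217846*(1/180860) = 108923/90430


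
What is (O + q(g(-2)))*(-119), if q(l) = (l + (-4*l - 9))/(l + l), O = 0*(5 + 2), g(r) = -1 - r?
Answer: 714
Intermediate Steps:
O = 0 (O = 0*7 = 0)
q(l) = (-9 - 3*l)/(2*l) (q(l) = (l + (-9 - 4*l))/((2*l)) = (-9 - 3*l)*(1/(2*l)) = (-9 - 3*l)/(2*l))
(O + q(g(-2)))*(-119) = (0 + 3*(-3 - (-1 - 1*(-2)))/(2*(-1 - 1*(-2))))*(-119) = (0 + 3*(-3 - (-1 + 2))/(2*(-1 + 2)))*(-119) = (0 + (3/2)*(-3 - 1*1)/1)*(-119) = (0 + (3/2)*1*(-3 - 1))*(-119) = (0 + (3/2)*1*(-4))*(-119) = (0 - 6)*(-119) = -6*(-119) = 714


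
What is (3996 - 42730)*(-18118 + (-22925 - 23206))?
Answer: 2488620766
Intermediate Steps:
(3996 - 42730)*(-18118 + (-22925 - 23206)) = -38734*(-18118 - 46131) = -38734*(-64249) = 2488620766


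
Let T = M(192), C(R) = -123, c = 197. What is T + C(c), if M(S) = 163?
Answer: 40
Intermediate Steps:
T = 163
T + C(c) = 163 - 123 = 40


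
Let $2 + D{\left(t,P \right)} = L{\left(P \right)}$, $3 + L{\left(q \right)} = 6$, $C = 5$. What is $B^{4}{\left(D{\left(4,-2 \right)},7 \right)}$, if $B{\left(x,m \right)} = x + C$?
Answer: $1296$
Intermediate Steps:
$L{\left(q \right)} = 3$ ($L{\left(q \right)} = -3 + 6 = 3$)
$D{\left(t,P \right)} = 1$ ($D{\left(t,P \right)} = -2 + 3 = 1$)
$B{\left(x,m \right)} = 5 + x$ ($B{\left(x,m \right)} = x + 5 = 5 + x$)
$B^{4}{\left(D{\left(4,-2 \right)},7 \right)} = \left(5 + 1\right)^{4} = 6^{4} = 1296$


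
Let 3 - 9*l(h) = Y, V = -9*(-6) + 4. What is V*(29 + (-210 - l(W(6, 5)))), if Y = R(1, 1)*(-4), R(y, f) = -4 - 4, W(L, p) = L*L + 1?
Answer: -92800/9 ≈ -10311.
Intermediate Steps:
W(L, p) = 1 + L**2 (W(L, p) = L**2 + 1 = 1 + L**2)
V = 58 (V = 54 + 4 = 58)
R(y, f) = -8
Y = 32 (Y = -8*(-4) = 32)
l(h) = -29/9 (l(h) = 1/3 - 1/9*32 = 1/3 - 32/9 = -29/9)
V*(29 + (-210 - l(W(6, 5)))) = 58*(29 + (-210 - 1*(-29/9))) = 58*(29 + (-210 + 29/9)) = 58*(29 - 1861/9) = 58*(-1600/9) = -92800/9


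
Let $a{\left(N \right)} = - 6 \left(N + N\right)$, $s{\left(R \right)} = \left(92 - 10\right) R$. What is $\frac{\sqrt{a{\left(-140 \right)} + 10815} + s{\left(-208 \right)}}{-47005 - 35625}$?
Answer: $\frac{8528}{41315} - \frac{7 \sqrt{255}}{82630} \approx 0.20506$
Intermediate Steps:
$s{\left(R \right)} = 82 R$ ($s{\left(R \right)} = \left(92 - 10\right) R = 82 R$)
$a{\left(N \right)} = - 12 N$ ($a{\left(N \right)} = - 6 \cdot 2 N = - 12 N$)
$\frac{\sqrt{a{\left(-140 \right)} + 10815} + s{\left(-208 \right)}}{-47005 - 35625} = \frac{\sqrt{\left(-12\right) \left(-140\right) + 10815} + 82 \left(-208\right)}{-47005 - 35625} = \frac{\sqrt{1680 + 10815} - 17056}{-82630} = \left(\sqrt{12495} - 17056\right) \left(- \frac{1}{82630}\right) = \left(7 \sqrt{255} - 17056\right) \left(- \frac{1}{82630}\right) = \left(-17056 + 7 \sqrt{255}\right) \left(- \frac{1}{82630}\right) = \frac{8528}{41315} - \frac{7 \sqrt{255}}{82630}$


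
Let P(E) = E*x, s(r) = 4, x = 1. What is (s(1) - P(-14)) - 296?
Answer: -278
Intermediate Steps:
P(E) = E (P(E) = E*1 = E)
(s(1) - P(-14)) - 296 = (4 - 1*(-14)) - 296 = (4 + 14) - 296 = 18 - 296 = -278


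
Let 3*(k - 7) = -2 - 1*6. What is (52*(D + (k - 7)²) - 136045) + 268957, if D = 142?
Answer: 1265992/9 ≈ 1.4067e+5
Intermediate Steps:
k = 13/3 (k = 7 + (-2 - 1*6)/3 = 7 + (-2 - 6)/3 = 7 + (⅓)*(-8) = 7 - 8/3 = 13/3 ≈ 4.3333)
(52*(D + (k - 7)²) - 136045) + 268957 = (52*(142 + (13/3 - 7)²) - 136045) + 268957 = (52*(142 + (-8/3)²) - 136045) + 268957 = (52*(142 + 64/9) - 136045) + 268957 = (52*(1342/9) - 136045) + 268957 = (69784/9 - 136045) + 268957 = -1154621/9 + 268957 = 1265992/9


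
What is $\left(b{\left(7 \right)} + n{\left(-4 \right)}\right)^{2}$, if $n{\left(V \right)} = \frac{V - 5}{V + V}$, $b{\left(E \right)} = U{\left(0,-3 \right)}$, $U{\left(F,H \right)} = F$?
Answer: $\frac{81}{64} \approx 1.2656$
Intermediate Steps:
$b{\left(E \right)} = 0$
$n{\left(V \right)} = \frac{-5 + V}{2 V}$
$\left(b{\left(7 \right)} + n{\left(-4 \right)}\right)^{2} = \left(0 + \frac{-5 - 4}{2 \left(-4\right)}\right)^{2} = \left(0 + \frac{1}{2} \left(- \frac{1}{4}\right) \left(-9\right)\right)^{2} = \left(0 + \frac{9}{8}\right)^{2} = \left(\frac{9}{8}\right)^{2} = \frac{81}{64}$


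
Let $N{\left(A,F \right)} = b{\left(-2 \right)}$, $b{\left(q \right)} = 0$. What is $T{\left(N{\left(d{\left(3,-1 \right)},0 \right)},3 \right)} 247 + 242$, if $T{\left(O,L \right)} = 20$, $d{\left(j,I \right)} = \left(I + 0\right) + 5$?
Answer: $5182$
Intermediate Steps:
$d{\left(j,I \right)} = 5 + I$ ($d{\left(j,I \right)} = I + 5 = 5 + I$)
$N{\left(A,F \right)} = 0$
$T{\left(N{\left(d{\left(3,-1 \right)},0 \right)},3 \right)} 247 + 242 = 20 \cdot 247 + 242 = 4940 + 242 = 5182$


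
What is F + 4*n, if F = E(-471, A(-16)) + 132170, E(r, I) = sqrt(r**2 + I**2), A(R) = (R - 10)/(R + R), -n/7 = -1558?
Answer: 175794 + sqrt(56791465)/16 ≈ 1.7627e+5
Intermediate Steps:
n = 10906 (n = -7*(-1558) = 10906)
A(R) = (-10 + R)/(2*R) (A(R) = (-10 + R)/((2*R)) = (-10 + R)*(1/(2*R)) = (-10 + R)/(2*R))
E(r, I) = sqrt(I**2 + r**2)
F = 132170 + sqrt(56791465)/16 (F = sqrt(((1/2)*(-10 - 16)/(-16))**2 + (-471)**2) + 132170 = sqrt(((1/2)*(-1/16)*(-26))**2 + 221841) + 132170 = sqrt((13/16)**2 + 221841) + 132170 = sqrt(169/256 + 221841) + 132170 = sqrt(56791465/256) + 132170 = sqrt(56791465)/16 + 132170 = 132170 + sqrt(56791465)/16 ≈ 1.3264e+5)
F + 4*n = (132170 + sqrt(56791465)/16) + 4*10906 = (132170 + sqrt(56791465)/16) + 43624 = 175794 + sqrt(56791465)/16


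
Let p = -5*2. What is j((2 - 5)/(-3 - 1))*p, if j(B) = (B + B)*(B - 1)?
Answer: 15/4 ≈ 3.7500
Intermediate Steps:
p = -10
j(B) = 2*B*(-1 + B) (j(B) = (2*B)*(-1 + B) = 2*B*(-1 + B))
j((2 - 5)/(-3 - 1))*p = (2*((2 - 5)/(-3 - 1))*(-1 + (2 - 5)/(-3 - 1)))*(-10) = (2*(-3/(-4))*(-1 - 3/(-4)))*(-10) = (2*(-3*(-¼))*(-1 - 3*(-¼)))*(-10) = (2*(¾)*(-1 + ¾))*(-10) = (2*(¾)*(-¼))*(-10) = -3/8*(-10) = 15/4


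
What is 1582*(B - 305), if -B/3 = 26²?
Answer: -3690806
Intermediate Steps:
B = -2028 (B = -3*26² = -3*676 = -2028)
1582*(B - 305) = 1582*(-2028 - 305) = 1582*(-2333) = -3690806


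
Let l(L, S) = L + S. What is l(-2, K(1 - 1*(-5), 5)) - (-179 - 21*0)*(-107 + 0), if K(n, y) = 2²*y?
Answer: -19135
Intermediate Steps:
K(n, y) = 4*y
l(-2, K(1 - 1*(-5), 5)) - (-179 - 21*0)*(-107 + 0) = (-2 + 4*5) - (-179 - 21*0)*(-107 + 0) = (-2 + 20) - (-179 + 0)*(-107) = 18 - (-179)*(-107) = 18 - 1*19153 = 18 - 19153 = -19135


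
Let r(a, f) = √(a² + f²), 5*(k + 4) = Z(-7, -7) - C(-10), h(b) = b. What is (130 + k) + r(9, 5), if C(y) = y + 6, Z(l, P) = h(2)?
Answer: 636/5 + √106 ≈ 137.50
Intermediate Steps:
Z(l, P) = 2
C(y) = 6 + y
k = -14/5 (k = -4 + (2 - (6 - 10))/5 = -4 + (2 - 1*(-4))/5 = -4 + (2 + 4)/5 = -4 + (⅕)*6 = -4 + 6/5 = -14/5 ≈ -2.8000)
(130 + k) + r(9, 5) = (130 - 14/5) + √(9² + 5²) = 636/5 + √(81 + 25) = 636/5 + √106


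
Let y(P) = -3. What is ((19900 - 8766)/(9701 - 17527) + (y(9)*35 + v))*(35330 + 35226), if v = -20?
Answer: -34903488752/3913 ≈ -8.9199e+6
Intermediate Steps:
((19900 - 8766)/(9701 - 17527) + (y(9)*35 + v))*(35330 + 35226) = ((19900 - 8766)/(9701 - 17527) + (-3*35 - 20))*(35330 + 35226) = (11134/(-7826) + (-105 - 20))*70556 = (11134*(-1/7826) - 125)*70556 = (-5567/3913 - 125)*70556 = -494692/3913*70556 = -34903488752/3913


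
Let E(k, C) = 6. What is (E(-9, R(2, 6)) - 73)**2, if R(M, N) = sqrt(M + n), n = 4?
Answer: 4489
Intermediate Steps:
R(M, N) = sqrt(4 + M) (R(M, N) = sqrt(M + 4) = sqrt(4 + M))
(E(-9, R(2, 6)) - 73)**2 = (6 - 73)**2 = (-67)**2 = 4489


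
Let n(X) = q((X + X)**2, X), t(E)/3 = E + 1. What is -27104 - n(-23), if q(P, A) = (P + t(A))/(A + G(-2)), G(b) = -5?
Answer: -378431/14 ≈ -27031.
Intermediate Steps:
t(E) = 3 + 3*E (t(E) = 3*(E + 1) = 3*(1 + E) = 3 + 3*E)
q(P, A) = (3 + P + 3*A)/(-5 + A) (q(P, A) = (P + (3 + 3*A))/(A - 5) = (3 + P + 3*A)/(-5 + A))
n(X) = (3 + 3*X + 4*X**2)/(-5 + X) (n(X) = (3 + (X + X)**2 + 3*X)/(-5 + X) = (3 + (2*X)**2 + 3*X)/(-5 + X) = (3 + 4*X**2 + 3*X)/(-5 + X) = (3 + 3*X + 4*X**2)/(-5 + X))
-27104 - n(-23) = -27104 - (3 + 3*(-23) + 4*(-23)**2)/(-5 - 23) = -27104 - (3 - 69 + 4*529)/(-28) = -27104 - (-1)*(3 - 69 + 2116)/28 = -27104 - (-1)*2050/28 = -27104 - 1*(-1025/14) = -27104 + 1025/14 = -378431/14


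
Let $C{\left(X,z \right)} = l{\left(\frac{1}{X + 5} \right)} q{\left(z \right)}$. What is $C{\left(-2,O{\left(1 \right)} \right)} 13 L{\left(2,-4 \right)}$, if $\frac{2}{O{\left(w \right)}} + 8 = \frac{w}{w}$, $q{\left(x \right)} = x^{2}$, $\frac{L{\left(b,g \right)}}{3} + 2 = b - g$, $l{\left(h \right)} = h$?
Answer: $\frac{208}{49} \approx 4.2449$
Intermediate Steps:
$L{\left(b,g \right)} = -6 - 3 g + 3 b$ ($L{\left(b,g \right)} = -6 + 3 \left(b - g\right) = -6 + \left(- 3 g + 3 b\right) = -6 - 3 g + 3 b$)
$O{\left(w \right)} = - \frac{2}{7}$ ($O{\left(w \right)} = \frac{2}{-8 + \frac{w}{w}} = \frac{2}{-8 + 1} = \frac{2}{-7} = 2 \left(- \frac{1}{7}\right) = - \frac{2}{7}$)
$C{\left(X,z \right)} = \frac{z^{2}}{5 + X}$ ($C{\left(X,z \right)} = \frac{z^{2}}{X + 5} = \frac{z^{2}}{5 + X}$)
$C{\left(-2,O{\left(1 \right)} \right)} 13 L{\left(2,-4 \right)} = \frac{\left(- \frac{2}{7}\right)^{2}}{5 - 2} \cdot 13 \left(-6 - -12 + 3 \cdot 2\right) = \frac{4}{49 \cdot 3} \cdot 13 \left(-6 + 12 + 6\right) = \frac{4}{49} \cdot \frac{1}{3} \cdot 13 \cdot 12 = \frac{4}{147} \cdot 13 \cdot 12 = \frac{52}{147} \cdot 12 = \frac{208}{49}$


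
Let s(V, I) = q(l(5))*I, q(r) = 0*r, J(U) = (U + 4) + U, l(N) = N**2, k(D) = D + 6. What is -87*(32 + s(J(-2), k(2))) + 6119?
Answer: 3335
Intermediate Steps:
k(D) = 6 + D
J(U) = 4 + 2*U (J(U) = (4 + U) + U = 4 + 2*U)
q(r) = 0
s(V, I) = 0 (s(V, I) = 0*I = 0)
-87*(32 + s(J(-2), k(2))) + 6119 = -87*(32 + 0) + 6119 = -87*32 + 6119 = -2784 + 6119 = 3335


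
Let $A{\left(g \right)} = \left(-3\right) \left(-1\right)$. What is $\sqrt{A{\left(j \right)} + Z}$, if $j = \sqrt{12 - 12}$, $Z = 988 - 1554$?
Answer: $i \sqrt{563} \approx 23.728 i$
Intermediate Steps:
$Z = -566$ ($Z = 988 - 1554 = -566$)
$j = 0$ ($j = \sqrt{0} = 0$)
$A{\left(g \right)} = 3$
$\sqrt{A{\left(j \right)} + Z} = \sqrt{3 - 566} = \sqrt{-563} = i \sqrt{563}$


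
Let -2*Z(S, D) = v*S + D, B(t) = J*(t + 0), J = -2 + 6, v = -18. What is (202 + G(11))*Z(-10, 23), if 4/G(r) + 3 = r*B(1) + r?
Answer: -533281/26 ≈ -20511.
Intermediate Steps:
J = 4
B(t) = 4*t (B(t) = 4*(t + 0) = 4*t)
G(r) = 4/(-3 + 5*r) (G(r) = 4/(-3 + (r*(4*1) + r)) = 4/(-3 + (r*4 + r)) = 4/(-3 + (4*r + r)) = 4/(-3 + 5*r))
Z(S, D) = 9*S - D/2 (Z(S, D) = -(-18*S + D)/2 = -(D - 18*S)/2 = 9*S - D/2)
(202 + G(11))*Z(-10, 23) = (202 + 4/(-3 + 5*11))*(9*(-10) - 1/2*23) = (202 + 4/(-3 + 55))*(-90 - 23/2) = (202 + 4/52)*(-203/2) = (202 + 4*(1/52))*(-203/2) = (202 + 1/13)*(-203/2) = (2627/13)*(-203/2) = -533281/26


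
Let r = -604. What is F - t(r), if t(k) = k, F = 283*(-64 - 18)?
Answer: -22602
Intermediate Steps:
F = -23206 (F = 283*(-82) = -23206)
F - t(r) = -23206 - 1*(-604) = -23206 + 604 = -22602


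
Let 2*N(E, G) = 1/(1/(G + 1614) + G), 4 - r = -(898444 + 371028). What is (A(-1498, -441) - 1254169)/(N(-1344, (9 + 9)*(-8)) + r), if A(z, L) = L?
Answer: -265574590190/268721409469 ≈ -0.98829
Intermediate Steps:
r = 1269476 (r = 4 - (-1)*(898444 + 371028) = 4 - (-1)*1269472 = 4 - 1*(-1269472) = 4 + 1269472 = 1269476)
N(E, G) = 1/(2*(G + 1/(1614 + G))) (N(E, G) = 1/(2*(1/(G + 1614) + G)) = 1/(2*(1/(1614 + G) + G)) = 1/(2*(G + 1/(1614 + G))))
(A(-1498, -441) - 1254169)/(N(-1344, (9 + 9)*(-8)) + r) = (-441 - 1254169)/((1614 + (9 + 9)*(-8))/(2*(1 + ((9 + 9)*(-8))² + 1614*((9 + 9)*(-8)))) + 1269476) = -1254610/((1614 + 18*(-8))/(2*(1 + (18*(-8))² + 1614*(18*(-8)))) + 1269476) = -1254610/((1614 - 144)/(2*(1 + (-144)² + 1614*(-144))) + 1269476) = -1254610/((½)*1470/(1 + 20736 - 232416) + 1269476) = -1254610/((½)*1470/(-211679) + 1269476) = -1254610/((½)*(-1/211679)*1470 + 1269476) = -1254610/(-735/211679 + 1269476) = -1254610/268721409469/211679 = -1254610*211679/268721409469 = -265574590190/268721409469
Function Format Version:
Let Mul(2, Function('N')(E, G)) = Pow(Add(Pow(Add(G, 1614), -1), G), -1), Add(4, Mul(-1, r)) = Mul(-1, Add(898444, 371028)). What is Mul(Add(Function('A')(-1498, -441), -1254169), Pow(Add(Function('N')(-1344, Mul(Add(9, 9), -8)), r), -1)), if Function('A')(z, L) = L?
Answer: Rational(-265574590190, 268721409469) ≈ -0.98829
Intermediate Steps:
r = 1269476 (r = Add(4, Mul(-1, Mul(-1, Add(898444, 371028)))) = Add(4, Mul(-1, Mul(-1, 1269472))) = Add(4, Mul(-1, -1269472)) = Add(4, 1269472) = 1269476)
Function('N')(E, G) = Mul(Rational(1, 2), Pow(Add(G, Pow(Add(1614, G), -1)), -1)) (Function('N')(E, G) = Mul(Rational(1, 2), Pow(Add(Pow(Add(G, 1614), -1), G), -1)) = Mul(Rational(1, 2), Pow(Add(Pow(Add(1614, G), -1), G), -1)) = Mul(Rational(1, 2), Pow(Add(G, Pow(Add(1614, G), -1)), -1)))
Mul(Add(Function('A')(-1498, -441), -1254169), Pow(Add(Function('N')(-1344, Mul(Add(9, 9), -8)), r), -1)) = Mul(Add(-441, -1254169), Pow(Add(Mul(Rational(1, 2), Pow(Add(1, Pow(Mul(Add(9, 9), -8), 2), Mul(1614, Mul(Add(9, 9), -8))), -1), Add(1614, Mul(Add(9, 9), -8))), 1269476), -1)) = Mul(-1254610, Pow(Add(Mul(Rational(1, 2), Pow(Add(1, Pow(Mul(18, -8), 2), Mul(1614, Mul(18, -8))), -1), Add(1614, Mul(18, -8))), 1269476), -1)) = Mul(-1254610, Pow(Add(Mul(Rational(1, 2), Pow(Add(1, Pow(-144, 2), Mul(1614, -144)), -1), Add(1614, -144)), 1269476), -1)) = Mul(-1254610, Pow(Add(Mul(Rational(1, 2), Pow(Add(1, 20736, -232416), -1), 1470), 1269476), -1)) = Mul(-1254610, Pow(Add(Mul(Rational(1, 2), Pow(-211679, -1), 1470), 1269476), -1)) = Mul(-1254610, Pow(Add(Mul(Rational(1, 2), Rational(-1, 211679), 1470), 1269476), -1)) = Mul(-1254610, Pow(Add(Rational(-735, 211679), 1269476), -1)) = Mul(-1254610, Pow(Rational(268721409469, 211679), -1)) = Mul(-1254610, Rational(211679, 268721409469)) = Rational(-265574590190, 268721409469)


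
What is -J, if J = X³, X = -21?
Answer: 9261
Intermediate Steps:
J = -9261 (J = (-21)³ = -9261)
-J = -1*(-9261) = 9261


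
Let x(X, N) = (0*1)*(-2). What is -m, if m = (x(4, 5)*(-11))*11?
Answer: 0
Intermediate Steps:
x(X, N) = 0 (x(X, N) = 0*(-2) = 0)
m = 0 (m = (0*(-11))*11 = 0*11 = 0)
-m = -1*0 = 0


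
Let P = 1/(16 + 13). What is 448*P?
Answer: 448/29 ≈ 15.448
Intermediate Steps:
P = 1/29 ≈ 0.034483
448*P = 448*(1/29) = 448/29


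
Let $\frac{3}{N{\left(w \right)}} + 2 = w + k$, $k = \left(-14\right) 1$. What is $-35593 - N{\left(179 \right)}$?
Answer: $- \frac{5801662}{163} \approx -35593.0$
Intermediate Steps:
$k = -14$
$N{\left(w \right)} = \frac{3}{-16 + w}$ ($N{\left(w \right)} = \frac{3}{-2 + \left(w - 14\right)} = \frac{3}{-2 + \left(-14 + w\right)} = \frac{3}{-16 + w}$)
$-35593 - N{\left(179 \right)} = -35593 - \frac{3}{-16 + 179} = -35593 - \frac{3}{163} = - \frac{5801662}{163}$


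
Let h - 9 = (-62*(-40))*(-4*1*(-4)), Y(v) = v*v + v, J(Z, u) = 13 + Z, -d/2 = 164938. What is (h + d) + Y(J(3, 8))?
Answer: -289915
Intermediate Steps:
d = -329876 (d = -2*164938 = -329876)
Y(v) = v + v² (Y(v) = v² + v = v + v²)
h = 39689 (h = 9 + (-62*(-40))*(-4*1*(-4)) = 9 + 2480*(-4*(-4)) = 9 + 2480*16 = 9 + 39680 = 39689)
(h + d) + Y(J(3, 8)) = (39689 - 329876) + (13 + 3)*(1 + (13 + 3)) = -290187 + 16*(1 + 16) = -290187 + 16*17 = -290187 + 272 = -289915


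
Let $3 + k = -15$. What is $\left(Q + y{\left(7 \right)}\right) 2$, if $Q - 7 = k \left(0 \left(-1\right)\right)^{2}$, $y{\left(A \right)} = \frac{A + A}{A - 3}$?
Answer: $21$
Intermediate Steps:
$k = -18$ ($k = -3 - 15 = -18$)
$y{\left(A \right)} = \frac{2 A}{-3 + A}$
$Q = 7$ ($Q = 7 - 18 \left(0 \left(-1\right)\right)^{2} = 7 - 18 \cdot 0^{2} = 7 - 0 = 7 + 0 = 7$)
$\left(Q + y{\left(7 \right)}\right) 2 = \left(7 + 2 \cdot 7 \frac{1}{-3 + 7}\right) 2 = \left(7 + 2 \cdot 7 \cdot \frac{1}{4}\right) 2 = \left(7 + \frac{7}{2}\right) 2 = \frac{21}{2} \cdot 2 = 21$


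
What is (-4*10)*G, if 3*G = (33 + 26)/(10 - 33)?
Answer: 2360/69 ≈ 34.203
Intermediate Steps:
G = -59/69 (G = ((33 + 26)/(10 - 33))/3 = (59/(-23))/3 = (59*(-1/23))/3 = (⅓)*(-59/23) = -59/69 ≈ -0.85507)
(-4*10)*G = -4*10*(-59/69) = -40*(-59/69) = 2360/69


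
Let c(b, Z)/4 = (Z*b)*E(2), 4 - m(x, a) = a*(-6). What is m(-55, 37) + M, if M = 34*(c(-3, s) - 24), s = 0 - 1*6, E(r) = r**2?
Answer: 9202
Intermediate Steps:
m(x, a) = 4 + 6*a (m(x, a) = 4 - a*(-6) = 4 - (-6)*a = 4 + 6*a)
s = -6 (s = 0 - 6 = -6)
c(b, Z) = 16*Z*b (c(b, Z) = 4*((Z*b)*2**2) = 4*((Z*b)*4) = 4*(4*Z*b) = 16*Z*b)
M = 8976 (M = 34*(16*(-6)*(-3) - 24) = 34*(288 - 24) = 34*264 = 8976)
m(-55, 37) + M = (4 + 6*37) + 8976 = (4 + 222) + 8976 = 226 + 8976 = 9202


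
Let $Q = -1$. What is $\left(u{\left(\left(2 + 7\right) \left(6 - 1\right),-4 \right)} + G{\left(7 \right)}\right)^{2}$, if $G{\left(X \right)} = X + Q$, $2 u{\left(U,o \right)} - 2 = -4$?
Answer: $25$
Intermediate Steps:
$u{\left(U,o \right)} = -1$ ($u{\left(U,o \right)} = 1 + \frac{1}{2} \left(-4\right) = 1 - 2 = -1$)
$G{\left(X \right)} = -1 + X$ ($G{\left(X \right)} = X - 1 = -1 + X$)
$\left(u{\left(\left(2 + 7\right) \left(6 - 1\right),-4 \right)} + G{\left(7 \right)}\right)^{2} = \left(-1 + \left(-1 + 7\right)\right)^{2} = \left(-1 + 6\right)^{2} = 5^{2} = 25$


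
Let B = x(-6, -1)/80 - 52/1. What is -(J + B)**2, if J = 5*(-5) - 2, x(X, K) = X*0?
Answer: -6241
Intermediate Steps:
x(X, K) = 0
B = -52 (B = 0/80 - 52/1 = 0*(1/80) - 52*1 = 0 - 52 = -52)
J = -27 (J = -25 - 2 = -27)
-(J + B)**2 = -(-27 - 52)**2 = -1*(-79)**2 = -1*6241 = -6241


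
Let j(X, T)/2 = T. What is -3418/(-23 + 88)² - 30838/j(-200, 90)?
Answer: -13090579/76050 ≈ -172.13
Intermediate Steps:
j(X, T) = 2*T
-3418/(-23 + 88)² - 30838/j(-200, 90) = -3418/(-23 + 88)² - 30838/(2*90) = -3418/(65²) - 30838/180 = -3418/4225 - 30838*1/180 = -3418*1/4225 - 15419/90 = -3418/4225 - 15419/90 = -13090579/76050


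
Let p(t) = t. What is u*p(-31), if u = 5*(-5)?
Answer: 775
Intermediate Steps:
u = -25
u*p(-31) = -25*(-31) = 775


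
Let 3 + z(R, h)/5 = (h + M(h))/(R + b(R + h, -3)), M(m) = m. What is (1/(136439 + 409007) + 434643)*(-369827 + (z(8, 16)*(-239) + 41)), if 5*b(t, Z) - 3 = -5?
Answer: -1672184271725028401/10363474 ≈ -1.6135e+11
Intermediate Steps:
b(t, Z) = -⅖ (b(t, Z) = ⅗ + (⅕)*(-5) = ⅗ - 1 = -⅖)
z(R, h) = -15 + 10*h/(-⅖ + R) (z(R, h) = -15 + 5*((h + h)/(R - ⅖)) = -15 + 5*((2*h)/(-⅖ + R)) = -15 + 5*(2*h/(-⅖ + R)) = -15 + 10*h/(-⅖ + R))
(1/(136439 + 409007) + 434643)*(-369827 + (z(8, 16)*(-239) + 41)) = (1/(136439 + 409007) + 434643)*(-369827 + ((5*(6 - 15*8 + 10*16)/(-2 + 5*8))*(-239) + 41)) = (1/545446 + 434643)*(-369827 + ((5*(6 - 120 + 160)/(-2 + 40))*(-239) + 41)) = (1/545446 + 434643)*(-369827 + ((5*46/38)*(-239) + 41)) = 237074285779*(-369827 + ((5*(1/38)*46)*(-239) + 41))/545446 = 237074285779*(-369827 + ((115/19)*(-239) + 41))/545446 = 237074285779*(-369827 + (-27485/19 + 41))/545446 = 237074285779*(-369827 - 26706/19)/545446 = (237074285779/545446)*(-7053419/19) = -1672184271725028401/10363474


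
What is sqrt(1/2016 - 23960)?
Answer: I*sqrt(676247026)/168 ≈ 154.79*I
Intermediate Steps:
sqrt(1/2016 - 23960) = sqrt(-48303359/2016) = I*sqrt(676247026)/168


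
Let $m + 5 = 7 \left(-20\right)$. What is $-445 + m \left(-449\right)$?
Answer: $64660$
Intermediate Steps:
$m = -145$ ($m = -5 + 7 \left(-20\right) = -5 - 140 = -145$)
$-445 + m \left(-449\right) = -445 - -65105 = -445 + 65105 = 64660$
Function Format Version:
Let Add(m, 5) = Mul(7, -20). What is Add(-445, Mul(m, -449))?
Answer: 64660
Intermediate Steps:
m = -145 (m = Add(-5, Mul(7, -20)) = Add(-5, -140) = -145)
Add(-445, Mul(m, -449)) = Add(-445, Mul(-145, -449)) = Add(-445, 65105) = 64660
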